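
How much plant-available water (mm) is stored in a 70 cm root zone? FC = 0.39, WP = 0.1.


Step 1: Available water = (FC - WP) * depth * 10
Step 2: AW = (0.39 - 0.1) * 70 * 10
Step 3: AW = 0.29 * 70 * 10
Step 4: AW = 203.0 mm

203.0


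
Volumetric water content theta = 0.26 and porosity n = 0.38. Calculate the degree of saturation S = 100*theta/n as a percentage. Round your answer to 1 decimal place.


Step 1: S = 100 * theta_v / n
Step 2: S = 100 * 0.26 / 0.38
Step 3: S = 68.4%

68.4


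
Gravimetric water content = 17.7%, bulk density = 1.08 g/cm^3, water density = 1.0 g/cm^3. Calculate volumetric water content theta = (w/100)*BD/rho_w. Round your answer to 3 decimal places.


Step 1: theta = (w / 100) * BD / rho_w
Step 2: theta = (17.7 / 100) * 1.08 / 1.0
Step 3: theta = 0.177 * 1.08
Step 4: theta = 0.191

0.191


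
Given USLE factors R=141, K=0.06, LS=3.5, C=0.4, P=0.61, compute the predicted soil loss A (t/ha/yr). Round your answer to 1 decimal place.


Step 1: A = R * K * LS * C * P
Step 2: R * K = 141 * 0.06 = 8.46
Step 3: (R*K) * LS = 8.46 * 3.5 = 29.61
Step 4: * C * P = 29.61 * 0.4 * 0.61 = 7.2
Step 5: A = 7.2 t/(ha*yr)

7.2


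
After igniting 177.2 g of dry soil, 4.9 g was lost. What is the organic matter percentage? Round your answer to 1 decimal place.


Step 1: OM% = 100 * LOI / sample mass
Step 2: OM = 100 * 4.9 / 177.2
Step 3: OM = 2.8%

2.8


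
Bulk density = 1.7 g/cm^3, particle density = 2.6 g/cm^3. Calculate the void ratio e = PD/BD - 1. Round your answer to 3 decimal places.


Step 1: e = PD / BD - 1
Step 2: e = 2.6 / 1.7 - 1
Step 3: e = 1.52941 - 1
Step 4: e = 0.529

0.529


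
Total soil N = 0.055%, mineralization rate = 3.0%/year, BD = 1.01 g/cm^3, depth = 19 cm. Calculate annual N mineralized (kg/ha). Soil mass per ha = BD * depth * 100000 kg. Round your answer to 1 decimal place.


Step 1: Soil mass per ha = BD * depth * 100000 = 1.01 * 19 * 100000 = 1919000 kg
Step 2: Total N pool = soil mass * N%/100 = 1919000 * 0.055/100 = 1055.45 kg/ha
Step 3: N mineralized = N pool * rate%/100 = 1055.45 * 3.0/100 = 31.7 kg/ha/yr

31.7


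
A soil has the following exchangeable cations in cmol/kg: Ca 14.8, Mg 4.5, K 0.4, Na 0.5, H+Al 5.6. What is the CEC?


Step 1: CEC = Ca + Mg + K + Na + (H+Al)
Step 2: CEC = 14.8 + 4.5 + 0.4 + 0.5 + 5.6
Step 3: CEC = 25.8 cmol/kg

25.8


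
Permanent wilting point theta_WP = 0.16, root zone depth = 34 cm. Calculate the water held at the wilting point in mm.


Step 1: Water (mm) = theta_WP * depth * 10
Step 2: Water = 0.16 * 34 * 10
Step 3: Water = 54.4 mm

54.4


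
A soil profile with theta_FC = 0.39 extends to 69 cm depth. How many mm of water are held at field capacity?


Step 1: Water (mm) = theta_FC * depth (cm) * 10
Step 2: Water = 0.39 * 69 * 10
Step 3: Water = 269.1 mm

269.1


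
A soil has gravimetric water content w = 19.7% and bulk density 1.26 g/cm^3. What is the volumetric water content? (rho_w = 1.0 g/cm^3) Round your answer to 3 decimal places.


Step 1: theta = (w / 100) * BD / rho_w
Step 2: theta = (19.7 / 100) * 1.26 / 1.0
Step 3: theta = 0.197 * 1.26
Step 4: theta = 0.248

0.248


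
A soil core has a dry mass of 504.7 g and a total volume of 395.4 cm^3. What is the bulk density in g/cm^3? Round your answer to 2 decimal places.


Step 1: Identify the formula: BD = dry mass / volume
Step 2: Substitute values: BD = 504.7 / 395.4
Step 3: BD = 1.28 g/cm^3

1.28


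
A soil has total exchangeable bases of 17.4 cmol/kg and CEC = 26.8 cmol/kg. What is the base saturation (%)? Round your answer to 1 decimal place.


Step 1: BS = 100 * (sum of bases) / CEC
Step 2: BS = 100 * 17.4 / 26.8
Step 3: BS = 64.9%

64.9


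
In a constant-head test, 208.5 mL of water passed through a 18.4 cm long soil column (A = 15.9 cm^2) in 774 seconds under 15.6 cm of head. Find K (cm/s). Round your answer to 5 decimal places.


Step 1: K = Q * L / (A * t * h)
Step 2: Numerator = 208.5 * 18.4 = 3836.4
Step 3: Denominator = 15.9 * 774 * 15.6 = 191982.96
Step 4: K = 3836.4 / 191982.96 = 0.01998 cm/s

0.01998


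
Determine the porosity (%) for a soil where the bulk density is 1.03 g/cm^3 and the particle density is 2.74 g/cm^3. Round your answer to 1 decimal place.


Step 1: Formula: n = 100 * (1 - BD / PD)
Step 2: n = 100 * (1 - 1.03 / 2.74)
Step 3: n = 100 * (1 - 0.37591)
Step 4: n = 62.4%

62.4


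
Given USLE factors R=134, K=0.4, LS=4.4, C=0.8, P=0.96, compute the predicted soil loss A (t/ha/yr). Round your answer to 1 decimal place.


Step 1: A = R * K * LS * C * P
Step 2: R * K = 134 * 0.4 = 53.6
Step 3: (R*K) * LS = 53.6 * 4.4 = 235.84
Step 4: * C * P = 235.84 * 0.8 * 0.96 = 181.1
Step 5: A = 181.1 t/(ha*yr)

181.1


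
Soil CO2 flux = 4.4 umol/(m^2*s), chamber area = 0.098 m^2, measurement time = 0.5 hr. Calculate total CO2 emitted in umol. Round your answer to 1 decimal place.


Step 1: Convert time to seconds: 0.5 hr * 3600 = 1800.0 s
Step 2: Total = flux * area * time_s
Step 3: Total = 4.4 * 0.098 * 1800.0
Step 4: Total = 776.2 umol

776.2


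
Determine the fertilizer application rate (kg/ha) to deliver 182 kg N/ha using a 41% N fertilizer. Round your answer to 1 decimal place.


Step 1: Fertilizer rate = target N / (N content / 100)
Step 2: Rate = 182 / (41 / 100)
Step 3: Rate = 182 / 0.41
Step 4: Rate = 443.9 kg/ha

443.9


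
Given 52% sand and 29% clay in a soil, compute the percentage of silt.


Step 1: sand + silt + clay = 100%
Step 2: silt = 100 - sand - clay
Step 3: silt = 100 - 52 - 29
Step 4: silt = 19%

19


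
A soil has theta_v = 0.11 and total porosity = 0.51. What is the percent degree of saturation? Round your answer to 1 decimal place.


Step 1: S = 100 * theta_v / n
Step 2: S = 100 * 0.11 / 0.51
Step 3: S = 21.6%

21.6


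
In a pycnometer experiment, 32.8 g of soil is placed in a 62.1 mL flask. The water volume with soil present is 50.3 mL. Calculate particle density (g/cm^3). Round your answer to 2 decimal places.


Step 1: Volume of solids = flask volume - water volume with soil
Step 2: V_solids = 62.1 - 50.3 = 11.8 mL
Step 3: Particle density = mass / V_solids = 32.8 / 11.8 = 2.78 g/cm^3

2.78


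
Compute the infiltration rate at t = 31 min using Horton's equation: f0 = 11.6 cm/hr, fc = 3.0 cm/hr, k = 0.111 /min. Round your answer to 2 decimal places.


Step 1: f = fc + (f0 - fc) * exp(-k * t)
Step 2: exp(-0.111 * 31) = 0.032033
Step 3: f = 3.0 + (11.6 - 3.0) * 0.032033
Step 4: f = 3.0 + 8.6 * 0.032033
Step 5: f = 3.28 cm/hr

3.28


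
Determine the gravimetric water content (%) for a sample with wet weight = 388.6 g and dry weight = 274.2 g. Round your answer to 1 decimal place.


Step 1: Water mass = wet - dry = 388.6 - 274.2 = 114.4 g
Step 2: w = 100 * water mass / dry mass
Step 3: w = 100 * 114.4 / 274.2 = 41.7%

41.7


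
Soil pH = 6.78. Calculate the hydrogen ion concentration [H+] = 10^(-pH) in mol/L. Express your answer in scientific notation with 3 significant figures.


Step 1: [H+] = 10^(-pH)
Step 2: [H+] = 10^(-6.78)
Step 3: [H+] = 1.66e-07 mol/L

1.66e-07


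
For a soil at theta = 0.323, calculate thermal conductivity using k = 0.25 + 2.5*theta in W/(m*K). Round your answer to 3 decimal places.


Step 1: k = 0.25 + 2.5 * theta
Step 2: k = 0.25 + 2.5 * 0.323
Step 3: k = 0.25 + 0.808
Step 4: k = 1.058 W/(m*K)

1.058


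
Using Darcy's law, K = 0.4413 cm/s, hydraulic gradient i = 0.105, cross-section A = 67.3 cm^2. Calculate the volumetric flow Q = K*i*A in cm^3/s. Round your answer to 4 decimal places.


Step 1: Apply Darcy's law: Q = K * i * A
Step 2: Q = 0.4413 * 0.105 * 67.3
Step 3: Q = 3.1184 cm^3/s

3.1184


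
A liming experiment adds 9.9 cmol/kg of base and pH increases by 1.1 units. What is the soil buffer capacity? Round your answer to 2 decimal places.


Step 1: BC = change in base / change in pH
Step 2: BC = 9.9 / 1.1
Step 3: BC = 9.0 cmol/(kg*pH unit)

9.0


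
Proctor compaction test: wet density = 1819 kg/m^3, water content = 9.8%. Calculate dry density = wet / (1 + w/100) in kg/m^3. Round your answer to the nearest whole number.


Step 1: Dry density = wet density / (1 + w/100)
Step 2: Dry density = 1819 / (1 + 9.8/100)
Step 3: Dry density = 1819 / 1.098
Step 4: Dry density = 1657 kg/m^3

1657


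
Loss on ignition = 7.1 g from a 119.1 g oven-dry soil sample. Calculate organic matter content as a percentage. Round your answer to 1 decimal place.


Step 1: OM% = 100 * LOI / sample mass
Step 2: OM = 100 * 7.1 / 119.1
Step 3: OM = 6.0%

6.0


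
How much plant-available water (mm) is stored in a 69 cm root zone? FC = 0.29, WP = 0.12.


Step 1: Available water = (FC - WP) * depth * 10
Step 2: AW = (0.29 - 0.12) * 69 * 10
Step 3: AW = 0.17 * 69 * 10
Step 4: AW = 117.3 mm

117.3


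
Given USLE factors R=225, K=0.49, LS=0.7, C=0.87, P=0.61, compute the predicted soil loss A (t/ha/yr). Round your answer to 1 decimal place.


Step 1: A = R * K * LS * C * P
Step 2: R * K = 225 * 0.49 = 110.25
Step 3: (R*K) * LS = 110.25 * 0.7 = 77.175
Step 4: * C * P = 77.175 * 0.87 * 0.61 = 41.0
Step 5: A = 41.0 t/(ha*yr)

41.0


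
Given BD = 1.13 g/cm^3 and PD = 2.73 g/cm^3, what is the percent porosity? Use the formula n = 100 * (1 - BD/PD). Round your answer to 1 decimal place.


Step 1: Formula: n = 100 * (1 - BD / PD)
Step 2: n = 100 * (1 - 1.13 / 2.73)
Step 3: n = 100 * (1 - 0.41392)
Step 4: n = 58.6%

58.6


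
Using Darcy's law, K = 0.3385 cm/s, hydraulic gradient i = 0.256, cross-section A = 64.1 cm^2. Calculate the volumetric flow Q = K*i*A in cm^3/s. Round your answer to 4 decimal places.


Step 1: Apply Darcy's law: Q = K * i * A
Step 2: Q = 0.3385 * 0.256 * 64.1
Step 3: Q = 5.5546 cm^3/s

5.5546


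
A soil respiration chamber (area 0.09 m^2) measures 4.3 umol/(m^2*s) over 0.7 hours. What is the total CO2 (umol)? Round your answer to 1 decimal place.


Step 1: Convert time to seconds: 0.7 hr * 3600 = 2520.0 s
Step 2: Total = flux * area * time_s
Step 3: Total = 4.3 * 0.09 * 2520.0
Step 4: Total = 975.2 umol

975.2


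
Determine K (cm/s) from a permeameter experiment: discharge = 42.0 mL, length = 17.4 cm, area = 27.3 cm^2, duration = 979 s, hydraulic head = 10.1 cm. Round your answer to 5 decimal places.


Step 1: K = Q * L / (A * t * h)
Step 2: Numerator = 42.0 * 17.4 = 730.8
Step 3: Denominator = 27.3 * 979 * 10.1 = 269939.67
Step 4: K = 730.8 / 269939.67 = 0.00271 cm/s

0.00271


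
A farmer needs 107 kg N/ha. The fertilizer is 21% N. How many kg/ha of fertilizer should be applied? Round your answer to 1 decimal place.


Step 1: Fertilizer rate = target N / (N content / 100)
Step 2: Rate = 107 / (21 / 100)
Step 3: Rate = 107 / 0.21
Step 4: Rate = 509.5 kg/ha

509.5


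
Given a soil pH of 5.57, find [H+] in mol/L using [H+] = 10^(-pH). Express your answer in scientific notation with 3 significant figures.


Step 1: [H+] = 10^(-pH)
Step 2: [H+] = 10^(-5.57)
Step 3: [H+] = 2.69e-06 mol/L

2.69e-06


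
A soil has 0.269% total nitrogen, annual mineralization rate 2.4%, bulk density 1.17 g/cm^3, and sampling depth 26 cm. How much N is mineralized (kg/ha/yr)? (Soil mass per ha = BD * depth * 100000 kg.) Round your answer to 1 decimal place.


Step 1: Soil mass per ha = BD * depth * 100000 = 1.17 * 26 * 100000 = 3042000 kg
Step 2: Total N pool = soil mass * N%/100 = 3042000 * 0.269/100 = 8182.98 kg/ha
Step 3: N mineralized = N pool * rate%/100 = 8182.98 * 2.4/100 = 196.4 kg/ha/yr

196.4


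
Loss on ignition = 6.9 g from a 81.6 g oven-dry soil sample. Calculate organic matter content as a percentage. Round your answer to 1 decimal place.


Step 1: OM% = 100 * LOI / sample mass
Step 2: OM = 100 * 6.9 / 81.6
Step 3: OM = 8.5%

8.5


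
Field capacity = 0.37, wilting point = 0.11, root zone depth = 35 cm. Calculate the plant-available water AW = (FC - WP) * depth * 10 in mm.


Step 1: Available water = (FC - WP) * depth * 10
Step 2: AW = (0.37 - 0.11) * 35 * 10
Step 3: AW = 0.26 * 35 * 10
Step 4: AW = 91.0 mm

91.0


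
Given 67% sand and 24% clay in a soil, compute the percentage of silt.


Step 1: sand + silt + clay = 100%
Step 2: silt = 100 - sand - clay
Step 3: silt = 100 - 67 - 24
Step 4: silt = 9%

9


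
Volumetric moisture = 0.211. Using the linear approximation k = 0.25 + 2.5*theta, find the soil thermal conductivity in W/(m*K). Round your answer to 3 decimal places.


Step 1: k = 0.25 + 2.5 * theta
Step 2: k = 0.25 + 2.5 * 0.211
Step 3: k = 0.25 + 0.528
Step 4: k = 0.778 W/(m*K)

0.778


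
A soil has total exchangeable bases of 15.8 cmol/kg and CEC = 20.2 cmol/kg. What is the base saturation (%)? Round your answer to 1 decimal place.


Step 1: BS = 100 * (sum of bases) / CEC
Step 2: BS = 100 * 15.8 / 20.2
Step 3: BS = 78.2%

78.2


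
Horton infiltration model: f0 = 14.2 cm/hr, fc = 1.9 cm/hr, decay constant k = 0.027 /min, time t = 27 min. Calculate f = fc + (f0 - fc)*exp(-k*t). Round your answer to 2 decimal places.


Step 1: f = fc + (f0 - fc) * exp(-k * t)
Step 2: exp(-0.027 * 27) = 0.482391
Step 3: f = 1.9 + (14.2 - 1.9) * 0.482391
Step 4: f = 1.9 + 12.3 * 0.482391
Step 5: f = 7.83 cm/hr

7.83


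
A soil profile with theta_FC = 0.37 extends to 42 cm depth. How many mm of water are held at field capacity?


Step 1: Water (mm) = theta_FC * depth (cm) * 10
Step 2: Water = 0.37 * 42 * 10
Step 3: Water = 155.4 mm

155.4


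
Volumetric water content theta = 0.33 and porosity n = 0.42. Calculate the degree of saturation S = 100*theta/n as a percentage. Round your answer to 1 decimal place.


Step 1: S = 100 * theta_v / n
Step 2: S = 100 * 0.33 / 0.42
Step 3: S = 78.6%

78.6


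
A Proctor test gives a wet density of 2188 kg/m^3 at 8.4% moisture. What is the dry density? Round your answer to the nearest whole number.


Step 1: Dry density = wet density / (1 + w/100)
Step 2: Dry density = 2188 / (1 + 8.4/100)
Step 3: Dry density = 2188 / 1.084
Step 4: Dry density = 2018 kg/m^3

2018


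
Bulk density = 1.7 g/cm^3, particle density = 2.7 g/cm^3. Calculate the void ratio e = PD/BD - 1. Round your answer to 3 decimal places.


Step 1: e = PD / BD - 1
Step 2: e = 2.7 / 1.7 - 1
Step 3: e = 1.58824 - 1
Step 4: e = 0.588

0.588


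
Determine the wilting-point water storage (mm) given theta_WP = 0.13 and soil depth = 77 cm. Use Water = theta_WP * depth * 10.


Step 1: Water (mm) = theta_WP * depth * 10
Step 2: Water = 0.13 * 77 * 10
Step 3: Water = 100.1 mm

100.1


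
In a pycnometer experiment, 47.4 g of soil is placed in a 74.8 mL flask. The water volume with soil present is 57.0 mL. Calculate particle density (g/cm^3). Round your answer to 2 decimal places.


Step 1: Volume of solids = flask volume - water volume with soil
Step 2: V_solids = 74.8 - 57.0 = 17.8 mL
Step 3: Particle density = mass / V_solids = 47.4 / 17.8 = 2.66 g/cm^3

2.66


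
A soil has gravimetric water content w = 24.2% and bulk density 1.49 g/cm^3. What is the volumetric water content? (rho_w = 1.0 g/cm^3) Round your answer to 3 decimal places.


Step 1: theta = (w / 100) * BD / rho_w
Step 2: theta = (24.2 / 100) * 1.49 / 1.0
Step 3: theta = 0.242 * 1.49
Step 4: theta = 0.361

0.361


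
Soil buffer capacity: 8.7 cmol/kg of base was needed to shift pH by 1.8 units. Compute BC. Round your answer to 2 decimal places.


Step 1: BC = change in base / change in pH
Step 2: BC = 8.7 / 1.8
Step 3: BC = 4.83 cmol/(kg*pH unit)

4.83


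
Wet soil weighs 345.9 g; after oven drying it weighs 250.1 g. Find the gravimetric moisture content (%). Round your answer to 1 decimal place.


Step 1: Water mass = wet - dry = 345.9 - 250.1 = 95.8 g
Step 2: w = 100 * water mass / dry mass
Step 3: w = 100 * 95.8 / 250.1 = 38.3%

38.3


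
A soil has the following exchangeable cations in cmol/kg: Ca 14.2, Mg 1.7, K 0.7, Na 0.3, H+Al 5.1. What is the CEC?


Step 1: CEC = Ca + Mg + K + Na + (H+Al)
Step 2: CEC = 14.2 + 1.7 + 0.7 + 0.3 + 5.1
Step 3: CEC = 22.0 cmol/kg

22.0


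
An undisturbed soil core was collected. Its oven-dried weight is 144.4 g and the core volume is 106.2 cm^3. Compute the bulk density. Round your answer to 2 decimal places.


Step 1: Identify the formula: BD = dry mass / volume
Step 2: Substitute values: BD = 144.4 / 106.2
Step 3: BD = 1.36 g/cm^3

1.36


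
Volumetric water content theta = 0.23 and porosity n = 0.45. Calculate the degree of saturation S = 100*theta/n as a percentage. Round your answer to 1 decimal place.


Step 1: S = 100 * theta_v / n
Step 2: S = 100 * 0.23 / 0.45
Step 3: S = 51.1%

51.1


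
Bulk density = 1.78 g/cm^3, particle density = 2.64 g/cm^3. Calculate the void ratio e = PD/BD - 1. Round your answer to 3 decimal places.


Step 1: e = PD / BD - 1
Step 2: e = 2.64 / 1.78 - 1
Step 3: e = 1.48315 - 1
Step 4: e = 0.483

0.483


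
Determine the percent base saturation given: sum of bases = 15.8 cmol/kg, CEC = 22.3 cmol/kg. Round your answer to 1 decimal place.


Step 1: BS = 100 * (sum of bases) / CEC
Step 2: BS = 100 * 15.8 / 22.3
Step 3: BS = 70.9%

70.9


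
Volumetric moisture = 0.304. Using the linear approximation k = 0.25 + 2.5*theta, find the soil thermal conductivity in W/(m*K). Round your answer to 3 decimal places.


Step 1: k = 0.25 + 2.5 * theta
Step 2: k = 0.25 + 2.5 * 0.304
Step 3: k = 0.25 + 0.76
Step 4: k = 1.01 W/(m*K)

1.01


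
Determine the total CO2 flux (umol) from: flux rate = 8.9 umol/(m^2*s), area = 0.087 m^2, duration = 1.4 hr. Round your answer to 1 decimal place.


Step 1: Convert time to seconds: 1.4 hr * 3600 = 5040.0 s
Step 2: Total = flux * area * time_s
Step 3: Total = 8.9 * 0.087 * 5040.0
Step 4: Total = 3902.5 umol

3902.5


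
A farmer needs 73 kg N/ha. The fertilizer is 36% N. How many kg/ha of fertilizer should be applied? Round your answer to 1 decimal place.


Step 1: Fertilizer rate = target N / (N content / 100)
Step 2: Rate = 73 / (36 / 100)
Step 3: Rate = 73 / 0.36
Step 4: Rate = 202.8 kg/ha

202.8


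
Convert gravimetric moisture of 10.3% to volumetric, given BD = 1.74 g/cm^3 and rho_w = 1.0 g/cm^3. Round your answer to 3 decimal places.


Step 1: theta = (w / 100) * BD / rho_w
Step 2: theta = (10.3 / 100) * 1.74 / 1.0
Step 3: theta = 0.103 * 1.74
Step 4: theta = 0.179

0.179


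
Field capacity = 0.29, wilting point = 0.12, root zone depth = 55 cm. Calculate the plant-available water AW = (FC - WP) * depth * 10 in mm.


Step 1: Available water = (FC - WP) * depth * 10
Step 2: AW = (0.29 - 0.12) * 55 * 10
Step 3: AW = 0.17 * 55 * 10
Step 4: AW = 93.5 mm

93.5


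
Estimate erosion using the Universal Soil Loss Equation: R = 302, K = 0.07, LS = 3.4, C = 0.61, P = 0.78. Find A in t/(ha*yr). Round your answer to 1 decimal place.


Step 1: A = R * K * LS * C * P
Step 2: R * K = 302 * 0.07 = 21.14
Step 3: (R*K) * LS = 21.14 * 3.4 = 71.876
Step 4: * C * P = 71.876 * 0.61 * 0.78 = 34.2
Step 5: A = 34.2 t/(ha*yr)

34.2


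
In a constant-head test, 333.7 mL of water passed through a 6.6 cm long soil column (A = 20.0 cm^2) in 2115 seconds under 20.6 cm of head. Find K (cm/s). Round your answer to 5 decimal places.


Step 1: K = Q * L / (A * t * h)
Step 2: Numerator = 333.7 * 6.6 = 2202.42
Step 3: Denominator = 20.0 * 2115 * 20.6 = 871380.0
Step 4: K = 2202.42 / 871380.0 = 0.00253 cm/s

0.00253


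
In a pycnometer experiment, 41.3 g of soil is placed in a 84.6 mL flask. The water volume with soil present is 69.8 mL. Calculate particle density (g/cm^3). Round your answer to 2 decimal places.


Step 1: Volume of solids = flask volume - water volume with soil
Step 2: V_solids = 84.6 - 69.8 = 14.8 mL
Step 3: Particle density = mass / V_solids = 41.3 / 14.8 = 2.79 g/cm^3

2.79


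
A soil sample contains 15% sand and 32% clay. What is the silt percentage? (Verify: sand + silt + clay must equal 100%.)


Step 1: sand + silt + clay = 100%
Step 2: silt = 100 - sand - clay
Step 3: silt = 100 - 15 - 32
Step 4: silt = 53%

53


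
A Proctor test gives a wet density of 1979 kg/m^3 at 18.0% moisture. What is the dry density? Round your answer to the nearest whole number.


Step 1: Dry density = wet density / (1 + w/100)
Step 2: Dry density = 1979 / (1 + 18.0/100)
Step 3: Dry density = 1979 / 1.18
Step 4: Dry density = 1677 kg/m^3

1677


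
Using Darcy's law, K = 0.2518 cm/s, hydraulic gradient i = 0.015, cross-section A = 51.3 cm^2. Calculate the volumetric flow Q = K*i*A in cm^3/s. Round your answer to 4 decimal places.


Step 1: Apply Darcy's law: Q = K * i * A
Step 2: Q = 0.2518 * 0.015 * 51.3
Step 3: Q = 0.1938 cm^3/s

0.1938


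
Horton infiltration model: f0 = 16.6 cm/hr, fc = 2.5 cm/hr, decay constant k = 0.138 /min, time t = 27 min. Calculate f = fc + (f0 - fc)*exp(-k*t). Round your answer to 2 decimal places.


Step 1: f = fc + (f0 - fc) * exp(-k * t)
Step 2: exp(-0.138 * 27) = 0.024089
Step 3: f = 2.5 + (16.6 - 2.5) * 0.024089
Step 4: f = 2.5 + 14.1 * 0.024089
Step 5: f = 2.84 cm/hr

2.84


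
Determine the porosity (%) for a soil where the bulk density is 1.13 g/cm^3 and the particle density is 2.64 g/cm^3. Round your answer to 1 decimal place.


Step 1: Formula: n = 100 * (1 - BD / PD)
Step 2: n = 100 * (1 - 1.13 / 2.64)
Step 3: n = 100 * (1 - 0.42803)
Step 4: n = 57.2%

57.2


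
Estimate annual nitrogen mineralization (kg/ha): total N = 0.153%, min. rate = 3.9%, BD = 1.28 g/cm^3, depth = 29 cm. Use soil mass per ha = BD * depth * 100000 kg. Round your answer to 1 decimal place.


Step 1: Soil mass per ha = BD * depth * 100000 = 1.28 * 29 * 100000 = 3712000 kg
Step 2: Total N pool = soil mass * N%/100 = 3712000 * 0.153/100 = 5679.36 kg/ha
Step 3: N mineralized = N pool * rate%/100 = 5679.36 * 3.9/100 = 221.5 kg/ha/yr

221.5


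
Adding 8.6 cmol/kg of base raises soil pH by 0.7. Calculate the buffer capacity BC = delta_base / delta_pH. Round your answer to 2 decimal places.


Step 1: BC = change in base / change in pH
Step 2: BC = 8.6 / 0.7
Step 3: BC = 12.29 cmol/(kg*pH unit)

12.29


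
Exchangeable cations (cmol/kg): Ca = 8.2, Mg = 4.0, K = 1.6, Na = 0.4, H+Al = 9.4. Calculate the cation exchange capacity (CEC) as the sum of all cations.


Step 1: CEC = Ca + Mg + K + Na + (H+Al)
Step 2: CEC = 8.2 + 4.0 + 1.6 + 0.4 + 9.4
Step 3: CEC = 23.6 cmol/kg

23.6


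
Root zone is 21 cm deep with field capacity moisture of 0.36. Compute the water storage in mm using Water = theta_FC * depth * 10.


Step 1: Water (mm) = theta_FC * depth (cm) * 10
Step 2: Water = 0.36 * 21 * 10
Step 3: Water = 75.6 mm

75.6


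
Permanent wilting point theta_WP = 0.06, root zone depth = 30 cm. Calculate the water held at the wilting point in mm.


Step 1: Water (mm) = theta_WP * depth * 10
Step 2: Water = 0.06 * 30 * 10
Step 3: Water = 18.0 mm

18.0


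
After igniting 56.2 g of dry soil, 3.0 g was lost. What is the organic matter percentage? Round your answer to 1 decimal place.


Step 1: OM% = 100 * LOI / sample mass
Step 2: OM = 100 * 3.0 / 56.2
Step 3: OM = 5.3%

5.3


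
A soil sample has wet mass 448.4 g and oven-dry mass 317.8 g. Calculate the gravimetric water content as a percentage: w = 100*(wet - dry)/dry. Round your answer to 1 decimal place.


Step 1: Water mass = wet - dry = 448.4 - 317.8 = 130.6 g
Step 2: w = 100 * water mass / dry mass
Step 3: w = 100 * 130.6 / 317.8 = 41.1%

41.1


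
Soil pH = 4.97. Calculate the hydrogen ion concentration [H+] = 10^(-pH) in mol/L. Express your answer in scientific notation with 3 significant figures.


Step 1: [H+] = 10^(-pH)
Step 2: [H+] = 10^(-4.97)
Step 3: [H+] = 1.07e-05 mol/L

1.07e-05


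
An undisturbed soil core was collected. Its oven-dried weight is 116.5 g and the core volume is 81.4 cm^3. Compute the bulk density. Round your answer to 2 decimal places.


Step 1: Identify the formula: BD = dry mass / volume
Step 2: Substitute values: BD = 116.5 / 81.4
Step 3: BD = 1.43 g/cm^3

1.43


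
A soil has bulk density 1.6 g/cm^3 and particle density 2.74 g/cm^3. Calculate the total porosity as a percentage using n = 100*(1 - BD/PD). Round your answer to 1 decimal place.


Step 1: Formula: n = 100 * (1 - BD / PD)
Step 2: n = 100 * (1 - 1.6 / 2.74)
Step 3: n = 100 * (1 - 0.58394)
Step 4: n = 41.6%

41.6


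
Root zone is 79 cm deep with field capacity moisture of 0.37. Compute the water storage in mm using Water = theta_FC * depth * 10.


Step 1: Water (mm) = theta_FC * depth (cm) * 10
Step 2: Water = 0.37 * 79 * 10
Step 3: Water = 292.3 mm

292.3


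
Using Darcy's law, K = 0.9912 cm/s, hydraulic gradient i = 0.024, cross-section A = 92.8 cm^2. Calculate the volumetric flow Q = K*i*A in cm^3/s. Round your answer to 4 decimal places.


Step 1: Apply Darcy's law: Q = K * i * A
Step 2: Q = 0.9912 * 0.024 * 92.8
Step 3: Q = 2.2076 cm^3/s

2.2076


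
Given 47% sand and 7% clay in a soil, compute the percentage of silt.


Step 1: sand + silt + clay = 100%
Step 2: silt = 100 - sand - clay
Step 3: silt = 100 - 47 - 7
Step 4: silt = 46%

46


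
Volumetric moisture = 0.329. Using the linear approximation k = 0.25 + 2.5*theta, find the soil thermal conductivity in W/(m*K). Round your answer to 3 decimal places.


Step 1: k = 0.25 + 2.5 * theta
Step 2: k = 0.25 + 2.5 * 0.329
Step 3: k = 0.25 + 0.823
Step 4: k = 1.073 W/(m*K)

1.073


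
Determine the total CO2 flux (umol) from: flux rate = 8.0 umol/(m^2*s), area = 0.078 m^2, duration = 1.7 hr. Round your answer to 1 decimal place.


Step 1: Convert time to seconds: 1.7 hr * 3600 = 6120.0 s
Step 2: Total = flux * area * time_s
Step 3: Total = 8.0 * 0.078 * 6120.0
Step 4: Total = 3818.9 umol

3818.9


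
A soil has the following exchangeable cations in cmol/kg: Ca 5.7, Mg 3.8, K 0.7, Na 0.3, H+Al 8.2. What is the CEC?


Step 1: CEC = Ca + Mg + K + Na + (H+Al)
Step 2: CEC = 5.7 + 3.8 + 0.7 + 0.3 + 8.2
Step 3: CEC = 18.7 cmol/kg

18.7


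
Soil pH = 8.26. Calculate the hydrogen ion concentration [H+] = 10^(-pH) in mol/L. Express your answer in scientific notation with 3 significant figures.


Step 1: [H+] = 10^(-pH)
Step 2: [H+] = 10^(-8.26)
Step 3: [H+] = 5.50e-09 mol/L

5.50e-09


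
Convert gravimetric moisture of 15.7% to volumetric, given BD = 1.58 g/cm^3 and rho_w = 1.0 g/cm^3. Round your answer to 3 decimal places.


Step 1: theta = (w / 100) * BD / rho_w
Step 2: theta = (15.7 / 100) * 1.58 / 1.0
Step 3: theta = 0.157 * 1.58
Step 4: theta = 0.248

0.248


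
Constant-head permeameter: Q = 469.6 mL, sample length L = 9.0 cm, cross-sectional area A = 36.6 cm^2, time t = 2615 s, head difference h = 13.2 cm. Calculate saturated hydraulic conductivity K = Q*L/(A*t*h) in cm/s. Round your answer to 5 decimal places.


Step 1: K = Q * L / (A * t * h)
Step 2: Numerator = 469.6 * 9.0 = 4226.4
Step 3: Denominator = 36.6 * 2615 * 13.2 = 1263358.8
Step 4: K = 4226.4 / 1263358.8 = 0.00335 cm/s

0.00335


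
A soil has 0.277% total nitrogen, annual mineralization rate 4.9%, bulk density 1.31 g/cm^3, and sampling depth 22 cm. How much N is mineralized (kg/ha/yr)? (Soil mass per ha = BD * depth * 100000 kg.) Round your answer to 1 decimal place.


Step 1: Soil mass per ha = BD * depth * 100000 = 1.31 * 22 * 100000 = 2882000 kg
Step 2: Total N pool = soil mass * N%/100 = 2882000 * 0.277/100 = 7983.14 kg/ha
Step 3: N mineralized = N pool * rate%/100 = 7983.14 * 4.9/100 = 391.2 kg/ha/yr

391.2


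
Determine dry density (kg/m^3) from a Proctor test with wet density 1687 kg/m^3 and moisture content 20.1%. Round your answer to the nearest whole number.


Step 1: Dry density = wet density / (1 + w/100)
Step 2: Dry density = 1687 / (1 + 20.1/100)
Step 3: Dry density = 1687 / 1.201
Step 4: Dry density = 1405 kg/m^3

1405


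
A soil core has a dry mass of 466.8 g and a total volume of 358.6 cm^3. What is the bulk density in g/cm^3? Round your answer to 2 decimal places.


Step 1: Identify the formula: BD = dry mass / volume
Step 2: Substitute values: BD = 466.8 / 358.6
Step 3: BD = 1.3 g/cm^3

1.3


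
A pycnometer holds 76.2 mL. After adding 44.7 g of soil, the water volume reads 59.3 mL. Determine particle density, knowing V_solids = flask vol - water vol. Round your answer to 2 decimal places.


Step 1: Volume of solids = flask volume - water volume with soil
Step 2: V_solids = 76.2 - 59.3 = 16.9 mL
Step 3: Particle density = mass / V_solids = 44.7 / 16.9 = 2.64 g/cm^3

2.64


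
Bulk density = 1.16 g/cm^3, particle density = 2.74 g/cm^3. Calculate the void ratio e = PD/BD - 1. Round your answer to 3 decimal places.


Step 1: e = PD / BD - 1
Step 2: e = 2.74 / 1.16 - 1
Step 3: e = 2.36207 - 1
Step 4: e = 1.362

1.362


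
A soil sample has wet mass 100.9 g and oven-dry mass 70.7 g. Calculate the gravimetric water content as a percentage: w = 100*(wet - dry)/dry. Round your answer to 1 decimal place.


Step 1: Water mass = wet - dry = 100.9 - 70.7 = 30.2 g
Step 2: w = 100 * water mass / dry mass
Step 3: w = 100 * 30.2 / 70.7 = 42.7%

42.7


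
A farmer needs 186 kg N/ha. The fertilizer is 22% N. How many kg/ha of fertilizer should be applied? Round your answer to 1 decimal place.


Step 1: Fertilizer rate = target N / (N content / 100)
Step 2: Rate = 186 / (22 / 100)
Step 3: Rate = 186 / 0.22
Step 4: Rate = 845.5 kg/ha

845.5


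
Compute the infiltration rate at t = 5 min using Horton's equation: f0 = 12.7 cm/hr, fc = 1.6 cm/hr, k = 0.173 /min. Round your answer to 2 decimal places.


Step 1: f = fc + (f0 - fc) * exp(-k * t)
Step 2: exp(-0.173 * 5) = 0.421052
Step 3: f = 1.6 + (12.7 - 1.6) * 0.421052
Step 4: f = 1.6 + 11.1 * 0.421052
Step 5: f = 6.27 cm/hr

6.27


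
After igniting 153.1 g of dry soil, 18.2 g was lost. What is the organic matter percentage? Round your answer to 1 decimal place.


Step 1: OM% = 100 * LOI / sample mass
Step 2: OM = 100 * 18.2 / 153.1
Step 3: OM = 11.9%

11.9


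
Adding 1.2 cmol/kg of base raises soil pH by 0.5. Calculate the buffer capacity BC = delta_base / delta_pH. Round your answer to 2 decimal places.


Step 1: BC = change in base / change in pH
Step 2: BC = 1.2 / 0.5
Step 3: BC = 2.4 cmol/(kg*pH unit)

2.4


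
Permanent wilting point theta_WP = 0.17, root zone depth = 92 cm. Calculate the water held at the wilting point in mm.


Step 1: Water (mm) = theta_WP * depth * 10
Step 2: Water = 0.17 * 92 * 10
Step 3: Water = 156.4 mm

156.4


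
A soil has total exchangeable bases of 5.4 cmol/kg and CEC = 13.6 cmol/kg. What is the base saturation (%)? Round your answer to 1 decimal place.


Step 1: BS = 100 * (sum of bases) / CEC
Step 2: BS = 100 * 5.4 / 13.6
Step 3: BS = 39.7%

39.7


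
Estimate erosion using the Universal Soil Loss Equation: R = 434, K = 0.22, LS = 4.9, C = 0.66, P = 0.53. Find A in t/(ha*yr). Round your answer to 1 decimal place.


Step 1: A = R * K * LS * C * P
Step 2: R * K = 434 * 0.22 = 95.48
Step 3: (R*K) * LS = 95.48 * 4.9 = 467.852
Step 4: * C * P = 467.852 * 0.66 * 0.53 = 163.7
Step 5: A = 163.7 t/(ha*yr)

163.7


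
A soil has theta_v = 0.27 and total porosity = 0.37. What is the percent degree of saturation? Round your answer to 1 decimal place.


Step 1: S = 100 * theta_v / n
Step 2: S = 100 * 0.27 / 0.37
Step 3: S = 73.0%

73.0


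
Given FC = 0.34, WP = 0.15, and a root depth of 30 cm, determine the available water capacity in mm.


Step 1: Available water = (FC - WP) * depth * 10
Step 2: AW = (0.34 - 0.15) * 30 * 10
Step 3: AW = 0.19 * 30 * 10
Step 4: AW = 57.0 mm

57.0


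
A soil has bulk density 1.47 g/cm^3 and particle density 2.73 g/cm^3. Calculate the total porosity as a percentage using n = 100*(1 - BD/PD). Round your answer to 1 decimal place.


Step 1: Formula: n = 100 * (1 - BD / PD)
Step 2: n = 100 * (1 - 1.47 / 2.73)
Step 3: n = 100 * (1 - 0.53846)
Step 4: n = 46.2%

46.2


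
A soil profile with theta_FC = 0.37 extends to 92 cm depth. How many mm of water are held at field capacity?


Step 1: Water (mm) = theta_FC * depth (cm) * 10
Step 2: Water = 0.37 * 92 * 10
Step 3: Water = 340.4 mm

340.4


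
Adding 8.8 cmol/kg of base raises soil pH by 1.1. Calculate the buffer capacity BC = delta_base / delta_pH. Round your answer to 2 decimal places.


Step 1: BC = change in base / change in pH
Step 2: BC = 8.8 / 1.1
Step 3: BC = 8.0 cmol/(kg*pH unit)

8.0


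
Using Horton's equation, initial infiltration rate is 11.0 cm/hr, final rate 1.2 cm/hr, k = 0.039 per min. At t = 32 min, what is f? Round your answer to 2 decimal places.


Step 1: f = fc + (f0 - fc) * exp(-k * t)
Step 2: exp(-0.039 * 32) = 0.287078
Step 3: f = 1.2 + (11.0 - 1.2) * 0.287078
Step 4: f = 1.2 + 9.8 * 0.287078
Step 5: f = 4.01 cm/hr

4.01


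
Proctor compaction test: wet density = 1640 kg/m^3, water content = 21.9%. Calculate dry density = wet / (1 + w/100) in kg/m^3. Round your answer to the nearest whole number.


Step 1: Dry density = wet density / (1 + w/100)
Step 2: Dry density = 1640 / (1 + 21.9/100)
Step 3: Dry density = 1640 / 1.219
Step 4: Dry density = 1345 kg/m^3

1345


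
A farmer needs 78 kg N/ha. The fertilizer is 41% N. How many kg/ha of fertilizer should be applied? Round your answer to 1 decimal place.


Step 1: Fertilizer rate = target N / (N content / 100)
Step 2: Rate = 78 / (41 / 100)
Step 3: Rate = 78 / 0.41
Step 4: Rate = 190.2 kg/ha

190.2


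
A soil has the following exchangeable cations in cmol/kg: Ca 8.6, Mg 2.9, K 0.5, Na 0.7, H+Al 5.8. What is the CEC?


Step 1: CEC = Ca + Mg + K + Na + (H+Al)
Step 2: CEC = 8.6 + 2.9 + 0.5 + 0.7 + 5.8
Step 3: CEC = 18.5 cmol/kg

18.5


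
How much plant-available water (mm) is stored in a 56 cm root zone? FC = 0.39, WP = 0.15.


Step 1: Available water = (FC - WP) * depth * 10
Step 2: AW = (0.39 - 0.15) * 56 * 10
Step 3: AW = 0.24 * 56 * 10
Step 4: AW = 134.4 mm

134.4


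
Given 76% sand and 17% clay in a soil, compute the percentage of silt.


Step 1: sand + silt + clay = 100%
Step 2: silt = 100 - sand - clay
Step 3: silt = 100 - 76 - 17
Step 4: silt = 7%

7


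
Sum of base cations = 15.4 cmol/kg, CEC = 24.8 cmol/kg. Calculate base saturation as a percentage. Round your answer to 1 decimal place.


Step 1: BS = 100 * (sum of bases) / CEC
Step 2: BS = 100 * 15.4 / 24.8
Step 3: BS = 62.1%

62.1


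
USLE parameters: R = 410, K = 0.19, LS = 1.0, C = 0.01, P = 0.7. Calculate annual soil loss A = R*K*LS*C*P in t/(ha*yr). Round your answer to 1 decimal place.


Step 1: A = R * K * LS * C * P
Step 2: R * K = 410 * 0.19 = 77.9
Step 3: (R*K) * LS = 77.9 * 1.0 = 77.9
Step 4: * C * P = 77.9 * 0.01 * 0.7 = 0.5
Step 5: A = 0.5 t/(ha*yr)

0.5


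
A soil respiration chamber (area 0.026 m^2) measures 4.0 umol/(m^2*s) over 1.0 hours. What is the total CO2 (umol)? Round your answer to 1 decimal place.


Step 1: Convert time to seconds: 1.0 hr * 3600 = 3600.0 s
Step 2: Total = flux * area * time_s
Step 3: Total = 4.0 * 0.026 * 3600.0
Step 4: Total = 374.4 umol

374.4


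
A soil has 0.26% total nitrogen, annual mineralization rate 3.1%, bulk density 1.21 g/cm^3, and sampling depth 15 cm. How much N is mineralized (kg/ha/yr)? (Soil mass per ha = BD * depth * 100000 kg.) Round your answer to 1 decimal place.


Step 1: Soil mass per ha = BD * depth * 100000 = 1.21 * 15 * 100000 = 1815000 kg
Step 2: Total N pool = soil mass * N%/100 = 1815000 * 0.26/100 = 4719.0 kg/ha
Step 3: N mineralized = N pool * rate%/100 = 4719.0 * 3.1/100 = 146.3 kg/ha/yr

146.3


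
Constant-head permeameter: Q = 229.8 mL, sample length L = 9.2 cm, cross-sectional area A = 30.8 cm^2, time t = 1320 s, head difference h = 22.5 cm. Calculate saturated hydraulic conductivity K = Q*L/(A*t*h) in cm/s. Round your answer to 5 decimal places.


Step 1: K = Q * L / (A * t * h)
Step 2: Numerator = 229.8 * 9.2 = 2114.16
Step 3: Denominator = 30.8 * 1320 * 22.5 = 914760.0
Step 4: K = 2114.16 / 914760.0 = 0.00231 cm/s

0.00231


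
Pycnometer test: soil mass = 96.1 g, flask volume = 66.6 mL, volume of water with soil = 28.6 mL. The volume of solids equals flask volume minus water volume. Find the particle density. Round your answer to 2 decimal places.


Step 1: Volume of solids = flask volume - water volume with soil
Step 2: V_solids = 66.6 - 28.6 = 38.0 mL
Step 3: Particle density = mass / V_solids = 96.1 / 38.0 = 2.53 g/cm^3

2.53


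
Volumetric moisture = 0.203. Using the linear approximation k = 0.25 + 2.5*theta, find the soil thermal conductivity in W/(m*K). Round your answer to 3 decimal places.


Step 1: k = 0.25 + 2.5 * theta
Step 2: k = 0.25 + 2.5 * 0.203
Step 3: k = 0.25 + 0.508
Step 4: k = 0.758 W/(m*K)

0.758


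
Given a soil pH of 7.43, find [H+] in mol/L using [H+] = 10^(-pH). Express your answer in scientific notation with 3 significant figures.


Step 1: [H+] = 10^(-pH)
Step 2: [H+] = 10^(-7.43)
Step 3: [H+] = 3.72e-08 mol/L

3.72e-08


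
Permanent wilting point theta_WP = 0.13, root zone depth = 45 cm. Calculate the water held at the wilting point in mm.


Step 1: Water (mm) = theta_WP * depth * 10
Step 2: Water = 0.13 * 45 * 10
Step 3: Water = 58.5 mm

58.5


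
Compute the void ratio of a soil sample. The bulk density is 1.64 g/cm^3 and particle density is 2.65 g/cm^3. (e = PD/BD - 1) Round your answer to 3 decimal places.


Step 1: e = PD / BD - 1
Step 2: e = 2.65 / 1.64 - 1
Step 3: e = 1.61585 - 1
Step 4: e = 0.616

0.616


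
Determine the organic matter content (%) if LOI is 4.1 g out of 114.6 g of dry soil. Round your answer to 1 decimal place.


Step 1: OM% = 100 * LOI / sample mass
Step 2: OM = 100 * 4.1 / 114.6
Step 3: OM = 3.6%

3.6


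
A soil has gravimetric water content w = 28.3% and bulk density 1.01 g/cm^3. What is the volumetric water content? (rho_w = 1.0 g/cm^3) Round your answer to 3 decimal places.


Step 1: theta = (w / 100) * BD / rho_w
Step 2: theta = (28.3 / 100) * 1.01 / 1.0
Step 3: theta = 0.283 * 1.01
Step 4: theta = 0.286

0.286


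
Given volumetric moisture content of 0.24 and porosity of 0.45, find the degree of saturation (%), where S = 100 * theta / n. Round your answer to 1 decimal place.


Step 1: S = 100 * theta_v / n
Step 2: S = 100 * 0.24 / 0.45
Step 3: S = 53.3%

53.3


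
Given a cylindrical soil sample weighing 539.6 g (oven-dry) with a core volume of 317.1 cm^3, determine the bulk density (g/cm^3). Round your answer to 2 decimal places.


Step 1: Identify the formula: BD = dry mass / volume
Step 2: Substitute values: BD = 539.6 / 317.1
Step 3: BD = 1.7 g/cm^3

1.7


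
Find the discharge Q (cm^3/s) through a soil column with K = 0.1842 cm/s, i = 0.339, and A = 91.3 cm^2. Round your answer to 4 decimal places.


Step 1: Apply Darcy's law: Q = K * i * A
Step 2: Q = 0.1842 * 0.339 * 91.3
Step 3: Q = 5.7011 cm^3/s

5.7011


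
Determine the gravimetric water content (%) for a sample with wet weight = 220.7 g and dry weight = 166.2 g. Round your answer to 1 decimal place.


Step 1: Water mass = wet - dry = 220.7 - 166.2 = 54.5 g
Step 2: w = 100 * water mass / dry mass
Step 3: w = 100 * 54.5 / 166.2 = 32.8%

32.8


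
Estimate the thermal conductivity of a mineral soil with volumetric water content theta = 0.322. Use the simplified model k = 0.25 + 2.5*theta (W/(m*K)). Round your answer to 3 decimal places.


Step 1: k = 0.25 + 2.5 * theta
Step 2: k = 0.25 + 2.5 * 0.322
Step 3: k = 0.25 + 0.805
Step 4: k = 1.055 W/(m*K)

1.055


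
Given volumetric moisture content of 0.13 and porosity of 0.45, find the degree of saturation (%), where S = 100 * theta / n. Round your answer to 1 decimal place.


Step 1: S = 100 * theta_v / n
Step 2: S = 100 * 0.13 / 0.45
Step 3: S = 28.9%

28.9


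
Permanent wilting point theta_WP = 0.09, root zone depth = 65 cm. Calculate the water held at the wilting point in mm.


Step 1: Water (mm) = theta_WP * depth * 10
Step 2: Water = 0.09 * 65 * 10
Step 3: Water = 58.5 mm

58.5


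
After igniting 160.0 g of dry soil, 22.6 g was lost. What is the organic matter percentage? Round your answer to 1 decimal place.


Step 1: OM% = 100 * LOI / sample mass
Step 2: OM = 100 * 22.6 / 160.0
Step 3: OM = 14.1%

14.1
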